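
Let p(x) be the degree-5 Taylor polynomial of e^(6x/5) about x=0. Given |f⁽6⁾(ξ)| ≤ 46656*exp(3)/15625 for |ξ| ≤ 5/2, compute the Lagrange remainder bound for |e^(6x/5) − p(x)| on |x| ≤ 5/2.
81*exp(3)/80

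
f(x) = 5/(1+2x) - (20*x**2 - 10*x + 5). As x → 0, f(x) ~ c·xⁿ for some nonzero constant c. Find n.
3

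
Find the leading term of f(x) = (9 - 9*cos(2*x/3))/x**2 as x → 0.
2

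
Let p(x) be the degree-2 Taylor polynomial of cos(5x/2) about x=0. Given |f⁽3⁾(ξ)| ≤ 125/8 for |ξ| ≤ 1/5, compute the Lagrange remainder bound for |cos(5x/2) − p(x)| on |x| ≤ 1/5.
1/48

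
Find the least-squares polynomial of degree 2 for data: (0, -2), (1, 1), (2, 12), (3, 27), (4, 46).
-86/35 + (67/35)x + (18/7)x²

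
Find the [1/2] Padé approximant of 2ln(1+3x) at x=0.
6*x/(-3*x**2/4 + 3*x/2 + 1)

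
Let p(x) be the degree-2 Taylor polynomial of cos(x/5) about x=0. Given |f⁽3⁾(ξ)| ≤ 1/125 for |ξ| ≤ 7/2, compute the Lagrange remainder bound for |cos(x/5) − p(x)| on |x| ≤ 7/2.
343/6000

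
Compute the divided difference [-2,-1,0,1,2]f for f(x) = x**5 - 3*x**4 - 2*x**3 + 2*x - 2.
-3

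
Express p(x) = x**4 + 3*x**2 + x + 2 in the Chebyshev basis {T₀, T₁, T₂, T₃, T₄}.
(31/8)T₀ + T₁ + (2)T₂ + (1/8)T₄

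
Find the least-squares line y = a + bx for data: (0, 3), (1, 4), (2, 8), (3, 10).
a = 5/2, b = 5/2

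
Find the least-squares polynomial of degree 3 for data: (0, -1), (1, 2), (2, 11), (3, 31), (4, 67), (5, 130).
-25/21 + (230/63)x + (-22/21)x² + (10/9)x³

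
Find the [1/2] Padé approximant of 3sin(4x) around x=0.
12*x/(8*x**2/3 + 1)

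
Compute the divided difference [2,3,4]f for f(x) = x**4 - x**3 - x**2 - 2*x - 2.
45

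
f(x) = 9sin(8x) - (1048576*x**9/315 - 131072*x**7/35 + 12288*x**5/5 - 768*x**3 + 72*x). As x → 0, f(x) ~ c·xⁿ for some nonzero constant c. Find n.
11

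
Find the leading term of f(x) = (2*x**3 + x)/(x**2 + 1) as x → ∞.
2*x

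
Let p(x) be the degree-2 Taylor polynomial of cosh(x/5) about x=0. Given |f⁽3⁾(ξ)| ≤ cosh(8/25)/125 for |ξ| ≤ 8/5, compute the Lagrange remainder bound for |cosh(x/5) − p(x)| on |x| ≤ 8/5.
256*cosh(8/25)/46875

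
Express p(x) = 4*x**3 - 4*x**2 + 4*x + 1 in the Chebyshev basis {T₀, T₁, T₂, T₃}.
-T₀ + (7)T₁ + (-2)T₂ + T₃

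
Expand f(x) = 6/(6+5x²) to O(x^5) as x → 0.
1 - 5*x**2/6 + 25*x**4/36 + O(x**5)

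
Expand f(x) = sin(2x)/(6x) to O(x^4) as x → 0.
1/3 - 2*x**2/9 + O(x**4)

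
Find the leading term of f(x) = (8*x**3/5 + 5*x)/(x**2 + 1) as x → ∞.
8*x/5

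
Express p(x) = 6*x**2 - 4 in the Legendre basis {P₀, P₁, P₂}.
(-2)P₀ + (4)P₂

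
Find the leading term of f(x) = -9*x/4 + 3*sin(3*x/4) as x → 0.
-27*x**3/128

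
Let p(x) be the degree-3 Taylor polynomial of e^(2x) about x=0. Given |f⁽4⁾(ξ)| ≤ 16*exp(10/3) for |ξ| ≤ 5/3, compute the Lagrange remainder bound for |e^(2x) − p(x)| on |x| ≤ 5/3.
1250*exp(10/3)/243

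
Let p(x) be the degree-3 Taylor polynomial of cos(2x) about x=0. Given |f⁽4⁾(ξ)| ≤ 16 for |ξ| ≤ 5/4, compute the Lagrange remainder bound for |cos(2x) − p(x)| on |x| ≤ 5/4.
625/384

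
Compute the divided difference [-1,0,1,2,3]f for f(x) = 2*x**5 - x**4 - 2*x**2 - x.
9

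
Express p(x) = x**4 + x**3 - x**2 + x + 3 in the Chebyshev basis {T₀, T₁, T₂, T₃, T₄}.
(23/8)T₀ + (7/4)T₁ + (1/4)T₃ + (1/8)T₄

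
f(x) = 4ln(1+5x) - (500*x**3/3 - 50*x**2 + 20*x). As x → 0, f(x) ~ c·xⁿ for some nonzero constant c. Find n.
4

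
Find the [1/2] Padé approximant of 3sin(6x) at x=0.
18*x/(6*x**2 + 1)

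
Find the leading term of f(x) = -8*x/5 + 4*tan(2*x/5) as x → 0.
32*x**3/375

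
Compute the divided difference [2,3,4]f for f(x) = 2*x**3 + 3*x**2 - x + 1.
21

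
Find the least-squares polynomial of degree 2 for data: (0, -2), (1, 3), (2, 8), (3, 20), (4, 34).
-57/35 + (123/70)x + (25/14)x²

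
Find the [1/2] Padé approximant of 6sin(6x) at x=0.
36*x/(6*x**2 + 1)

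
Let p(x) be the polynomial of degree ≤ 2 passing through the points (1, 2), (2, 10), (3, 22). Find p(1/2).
-1/2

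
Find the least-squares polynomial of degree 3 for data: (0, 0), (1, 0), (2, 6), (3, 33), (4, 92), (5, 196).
2/21 + (2/9)x + (-58/21)x² + (19/9)x³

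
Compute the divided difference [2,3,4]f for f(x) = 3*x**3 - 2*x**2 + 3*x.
25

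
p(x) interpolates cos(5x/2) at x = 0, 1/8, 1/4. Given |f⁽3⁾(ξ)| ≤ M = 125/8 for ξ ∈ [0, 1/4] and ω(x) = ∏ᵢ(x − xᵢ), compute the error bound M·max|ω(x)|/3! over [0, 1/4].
125*sqrt(3)/110592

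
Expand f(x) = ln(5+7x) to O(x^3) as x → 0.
log(5) + 7*x/5 - 49*x**2/50 + O(x**3)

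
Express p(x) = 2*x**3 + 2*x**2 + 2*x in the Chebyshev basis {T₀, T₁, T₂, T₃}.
T₀ + (7/2)T₁ + T₂ + (1/2)T₃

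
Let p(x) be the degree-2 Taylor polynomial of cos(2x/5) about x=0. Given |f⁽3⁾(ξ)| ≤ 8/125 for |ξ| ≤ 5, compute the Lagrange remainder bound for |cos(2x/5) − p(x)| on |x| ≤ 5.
4/3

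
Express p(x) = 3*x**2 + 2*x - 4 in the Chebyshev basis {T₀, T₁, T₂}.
(-5/2)T₀ + (2)T₁ + (3/2)T₂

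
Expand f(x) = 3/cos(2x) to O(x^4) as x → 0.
3 + 6*x**2 + O(x**4)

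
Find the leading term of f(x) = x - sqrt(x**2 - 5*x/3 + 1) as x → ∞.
5/6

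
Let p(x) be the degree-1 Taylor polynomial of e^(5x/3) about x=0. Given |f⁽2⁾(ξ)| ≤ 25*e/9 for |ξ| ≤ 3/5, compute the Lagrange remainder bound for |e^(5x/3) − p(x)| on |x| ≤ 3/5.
e/2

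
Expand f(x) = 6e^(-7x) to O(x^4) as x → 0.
6 - 42*x + 147*x**2 - 343*x**3 + O(x**4)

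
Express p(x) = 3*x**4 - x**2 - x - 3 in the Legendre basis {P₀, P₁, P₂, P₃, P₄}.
(-41/15)P₀ - P₁ + (22/21)P₂ + (24/35)P₄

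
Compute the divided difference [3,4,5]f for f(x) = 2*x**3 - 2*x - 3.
24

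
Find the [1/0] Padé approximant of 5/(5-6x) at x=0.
6*x/5 + 1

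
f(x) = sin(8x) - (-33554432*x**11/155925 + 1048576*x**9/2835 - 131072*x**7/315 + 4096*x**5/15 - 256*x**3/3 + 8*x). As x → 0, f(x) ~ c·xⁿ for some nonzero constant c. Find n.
13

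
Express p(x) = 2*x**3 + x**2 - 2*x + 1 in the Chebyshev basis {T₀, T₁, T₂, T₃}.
(3/2)T₀ + (-1/2)T₁ + (1/2)T₂ + (1/2)T₃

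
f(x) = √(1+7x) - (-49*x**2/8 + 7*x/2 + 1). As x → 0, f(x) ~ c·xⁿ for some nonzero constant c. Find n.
3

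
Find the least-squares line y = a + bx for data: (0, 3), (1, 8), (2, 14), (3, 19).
a = 29/10, b = 27/5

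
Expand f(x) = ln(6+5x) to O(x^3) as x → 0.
log(6) + 5*x/6 - 25*x**2/72 + O(x**3)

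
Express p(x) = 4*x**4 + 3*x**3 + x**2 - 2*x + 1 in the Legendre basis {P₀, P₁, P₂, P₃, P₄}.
(32/15)P₀ + (-1/5)P₁ + (62/21)P₂ + (6/5)P₃ + (32/35)P₄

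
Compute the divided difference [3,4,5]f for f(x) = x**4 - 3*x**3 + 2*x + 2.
61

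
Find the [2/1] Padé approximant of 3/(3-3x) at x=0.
1/(1 - x)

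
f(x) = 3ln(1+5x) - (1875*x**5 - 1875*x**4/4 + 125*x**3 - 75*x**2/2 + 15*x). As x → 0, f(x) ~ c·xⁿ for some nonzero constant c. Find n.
6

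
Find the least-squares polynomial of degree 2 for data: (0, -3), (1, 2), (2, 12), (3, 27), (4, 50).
-96/35 + (97/70)x + (41/14)x²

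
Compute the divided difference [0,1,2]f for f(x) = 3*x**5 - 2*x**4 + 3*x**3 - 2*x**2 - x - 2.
38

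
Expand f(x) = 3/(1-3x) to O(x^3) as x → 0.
3 + 9*x + 27*x**2 + O(x**3)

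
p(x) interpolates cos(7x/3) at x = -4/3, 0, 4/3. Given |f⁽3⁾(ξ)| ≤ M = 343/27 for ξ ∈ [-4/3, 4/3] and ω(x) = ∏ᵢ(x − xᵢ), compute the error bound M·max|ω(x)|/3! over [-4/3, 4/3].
21952*sqrt(3)/19683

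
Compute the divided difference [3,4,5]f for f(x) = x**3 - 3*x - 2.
12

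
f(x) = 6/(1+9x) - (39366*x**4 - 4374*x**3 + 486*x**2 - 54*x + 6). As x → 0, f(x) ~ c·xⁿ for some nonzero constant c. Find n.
5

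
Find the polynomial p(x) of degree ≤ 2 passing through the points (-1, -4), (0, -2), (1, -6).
-3*x**2 - x - 2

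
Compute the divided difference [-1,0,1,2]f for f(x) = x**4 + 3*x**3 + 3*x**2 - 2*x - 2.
5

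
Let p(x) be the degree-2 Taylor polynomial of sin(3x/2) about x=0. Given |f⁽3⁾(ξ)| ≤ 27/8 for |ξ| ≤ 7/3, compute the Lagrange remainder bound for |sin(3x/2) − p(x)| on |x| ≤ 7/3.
343/48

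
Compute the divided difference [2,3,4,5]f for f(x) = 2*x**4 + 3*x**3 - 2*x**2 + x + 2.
31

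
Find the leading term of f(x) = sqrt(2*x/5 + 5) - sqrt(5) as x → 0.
sqrt(5)*x/25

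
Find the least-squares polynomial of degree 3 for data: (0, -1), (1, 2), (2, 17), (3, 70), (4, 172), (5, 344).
-13/18 + (-131/756)x + (-71/63)x² + (323/108)x³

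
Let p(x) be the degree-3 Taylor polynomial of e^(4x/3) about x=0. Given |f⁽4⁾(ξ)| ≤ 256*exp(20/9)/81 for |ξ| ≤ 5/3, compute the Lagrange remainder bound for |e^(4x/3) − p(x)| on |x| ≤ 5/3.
20000*exp(20/9)/19683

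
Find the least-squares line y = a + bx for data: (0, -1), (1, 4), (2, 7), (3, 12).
a = -4/5, b = 21/5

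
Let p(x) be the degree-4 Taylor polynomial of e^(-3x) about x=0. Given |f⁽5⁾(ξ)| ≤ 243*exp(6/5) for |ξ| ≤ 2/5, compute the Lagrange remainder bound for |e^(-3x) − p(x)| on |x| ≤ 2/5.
324*exp(6/5)/15625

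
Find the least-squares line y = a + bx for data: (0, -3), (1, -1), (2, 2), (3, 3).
a = -29/10, b = 21/10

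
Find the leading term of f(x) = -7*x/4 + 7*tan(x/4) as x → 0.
7*x**3/192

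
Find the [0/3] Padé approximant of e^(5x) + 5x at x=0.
1/(-4625*x**3/6 + 175*x**2/2 - 10*x + 1)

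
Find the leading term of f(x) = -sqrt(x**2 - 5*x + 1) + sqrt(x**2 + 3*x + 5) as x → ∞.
4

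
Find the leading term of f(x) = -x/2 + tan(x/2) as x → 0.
x**3/24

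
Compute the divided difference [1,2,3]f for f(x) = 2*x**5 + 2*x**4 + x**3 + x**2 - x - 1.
237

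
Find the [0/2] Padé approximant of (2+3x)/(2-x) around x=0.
1/(3*x**2 - 2*x + 1)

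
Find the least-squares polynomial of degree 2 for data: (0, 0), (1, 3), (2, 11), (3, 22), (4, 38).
-2/35 + (17/14)x + (29/14)x²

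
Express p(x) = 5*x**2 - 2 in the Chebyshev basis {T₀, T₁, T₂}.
(1/2)T₀ + (5/2)T₂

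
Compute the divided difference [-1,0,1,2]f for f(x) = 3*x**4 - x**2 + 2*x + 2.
6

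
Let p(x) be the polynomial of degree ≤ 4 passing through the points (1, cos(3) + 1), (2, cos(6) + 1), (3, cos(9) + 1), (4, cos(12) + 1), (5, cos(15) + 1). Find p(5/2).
45*cos(9)/64 - 5*cos(12)/32 + 3*cos(15)/128 - 5*cos(3)/128 + 15*cos(6)/32 + 1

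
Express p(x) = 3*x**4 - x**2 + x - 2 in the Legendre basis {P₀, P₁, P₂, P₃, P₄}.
(-26/15)P₀ + P₁ + (22/21)P₂ + (24/35)P₄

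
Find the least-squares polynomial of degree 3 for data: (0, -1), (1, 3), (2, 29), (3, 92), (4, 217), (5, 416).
-62/63 + (-38/189)x + (307/252)x² + (335/108)x³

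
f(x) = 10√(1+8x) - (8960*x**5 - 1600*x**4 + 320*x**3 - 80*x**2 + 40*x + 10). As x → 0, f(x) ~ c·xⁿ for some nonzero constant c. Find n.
6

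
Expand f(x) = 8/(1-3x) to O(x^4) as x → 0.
8 + 24*x + 72*x**2 + 216*x**3 + O(x**4)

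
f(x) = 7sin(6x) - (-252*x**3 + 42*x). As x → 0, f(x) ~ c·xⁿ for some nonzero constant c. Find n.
5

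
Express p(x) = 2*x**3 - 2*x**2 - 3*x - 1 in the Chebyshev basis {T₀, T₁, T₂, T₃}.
(-2)T₀ + (-3/2)T₁ - T₂ + (1/2)T₃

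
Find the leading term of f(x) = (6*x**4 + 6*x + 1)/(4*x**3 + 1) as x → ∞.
3*x/2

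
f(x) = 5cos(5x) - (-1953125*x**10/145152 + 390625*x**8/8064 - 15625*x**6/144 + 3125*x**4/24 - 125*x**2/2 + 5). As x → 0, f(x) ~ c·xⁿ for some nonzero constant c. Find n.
12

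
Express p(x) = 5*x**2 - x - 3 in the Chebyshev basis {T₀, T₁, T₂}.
(-1/2)T₀ - T₁ + (5/2)T₂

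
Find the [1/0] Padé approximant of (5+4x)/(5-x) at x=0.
x + 1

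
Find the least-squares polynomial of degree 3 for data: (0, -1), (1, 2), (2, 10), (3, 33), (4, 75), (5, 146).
-20/21 + (136/63)x + (-2/3)x² + (11/9)x³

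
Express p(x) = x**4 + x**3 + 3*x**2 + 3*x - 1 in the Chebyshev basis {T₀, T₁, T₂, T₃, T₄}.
(7/8)T₀ + (15/4)T₁ + (2)T₂ + (1/4)T₃ + (1/8)T₄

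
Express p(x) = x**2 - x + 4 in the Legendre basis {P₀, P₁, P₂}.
(13/3)P₀ - P₁ + (2/3)P₂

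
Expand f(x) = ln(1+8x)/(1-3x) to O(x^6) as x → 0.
8*x - 8*x**2 + 440*x**3/3 - 584*x**4 + 24008*x**5/5 + O(x**6)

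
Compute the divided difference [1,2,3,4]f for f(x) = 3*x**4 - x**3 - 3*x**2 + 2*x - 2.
29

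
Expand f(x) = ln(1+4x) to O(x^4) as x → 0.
4*x - 8*x**2 + 64*x**3/3 + O(x**4)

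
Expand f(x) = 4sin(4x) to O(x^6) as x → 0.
16*x - 128*x**3/3 + 512*x**5/15 + O(x**6)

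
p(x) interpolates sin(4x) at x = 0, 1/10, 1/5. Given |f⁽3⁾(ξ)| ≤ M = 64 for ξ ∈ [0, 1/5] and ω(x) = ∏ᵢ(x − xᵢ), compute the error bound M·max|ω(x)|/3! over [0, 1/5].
8*sqrt(3)/3375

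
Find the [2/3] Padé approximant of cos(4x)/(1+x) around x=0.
(1 - 20*x**2/3)/(4*x**3/3 + 4*x**2/3 + x + 1)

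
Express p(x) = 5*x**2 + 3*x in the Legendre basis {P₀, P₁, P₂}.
(5/3)P₀ + (3)P₁ + (10/3)P₂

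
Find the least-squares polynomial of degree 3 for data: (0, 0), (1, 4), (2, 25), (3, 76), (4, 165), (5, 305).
5/126 + (-1181/756)x + (127/36)x² + (97/54)x³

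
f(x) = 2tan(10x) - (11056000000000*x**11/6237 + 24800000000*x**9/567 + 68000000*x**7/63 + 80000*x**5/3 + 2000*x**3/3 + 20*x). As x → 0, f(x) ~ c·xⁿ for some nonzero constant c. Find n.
13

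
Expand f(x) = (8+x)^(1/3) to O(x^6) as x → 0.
2 + x/12 - x**2/288 + 5*x**3/20736 - 5*x**4/248832 + 11*x**5/5971968 + O(x**6)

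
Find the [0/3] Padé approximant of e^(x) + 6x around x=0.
1/(-2017*x**3/6 + 97*x**2/2 - 7*x + 1)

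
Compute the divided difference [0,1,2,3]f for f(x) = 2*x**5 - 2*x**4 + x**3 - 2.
39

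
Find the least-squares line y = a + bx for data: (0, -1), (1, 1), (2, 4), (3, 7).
a = -13/10, b = 27/10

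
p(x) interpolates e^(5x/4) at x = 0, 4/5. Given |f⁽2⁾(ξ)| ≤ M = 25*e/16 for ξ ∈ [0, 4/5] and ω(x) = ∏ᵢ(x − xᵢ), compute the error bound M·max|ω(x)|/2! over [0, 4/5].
e/8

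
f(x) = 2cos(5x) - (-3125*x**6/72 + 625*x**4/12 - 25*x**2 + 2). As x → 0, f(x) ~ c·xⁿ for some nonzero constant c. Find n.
8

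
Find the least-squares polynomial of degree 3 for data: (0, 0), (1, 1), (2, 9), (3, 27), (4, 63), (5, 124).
-1/6 + (307/252)x + (-47/84)x² + (19/18)x³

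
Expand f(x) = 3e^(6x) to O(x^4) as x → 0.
3 + 18*x + 54*x**2 + 108*x**3 + O(x**4)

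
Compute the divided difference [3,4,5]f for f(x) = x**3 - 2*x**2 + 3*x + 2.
10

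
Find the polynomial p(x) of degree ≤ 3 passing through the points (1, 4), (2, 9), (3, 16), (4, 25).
x**2 + 2*x + 1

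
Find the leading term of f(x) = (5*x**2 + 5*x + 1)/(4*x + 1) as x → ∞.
5*x/4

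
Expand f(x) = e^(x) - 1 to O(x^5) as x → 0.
x + x**2/2 + x**3/6 + x**4/24 + O(x**5)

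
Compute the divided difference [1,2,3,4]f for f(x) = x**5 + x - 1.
65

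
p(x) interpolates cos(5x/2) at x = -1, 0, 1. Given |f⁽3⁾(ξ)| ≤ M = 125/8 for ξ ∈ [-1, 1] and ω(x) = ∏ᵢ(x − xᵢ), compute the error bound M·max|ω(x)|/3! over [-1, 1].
125*sqrt(3)/216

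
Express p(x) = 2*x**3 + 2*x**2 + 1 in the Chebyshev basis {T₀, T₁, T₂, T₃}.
(2)T₀ + (3/2)T₁ + T₂ + (1/2)T₃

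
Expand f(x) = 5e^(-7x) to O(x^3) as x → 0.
5 - 35*x + 245*x**2/2 + O(x**3)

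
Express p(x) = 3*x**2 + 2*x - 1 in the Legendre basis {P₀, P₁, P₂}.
(2)P₁ + (2)P₂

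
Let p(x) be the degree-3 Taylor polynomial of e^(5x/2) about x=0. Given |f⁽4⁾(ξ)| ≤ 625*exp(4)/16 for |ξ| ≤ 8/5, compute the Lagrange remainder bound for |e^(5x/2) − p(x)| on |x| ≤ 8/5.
32*exp(4)/3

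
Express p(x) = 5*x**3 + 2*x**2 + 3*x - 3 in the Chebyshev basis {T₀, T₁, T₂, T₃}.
(-2)T₀ + (27/4)T₁ + T₂ + (5/4)T₃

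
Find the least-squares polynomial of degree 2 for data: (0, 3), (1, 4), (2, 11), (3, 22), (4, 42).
16/5 + (-12/5)x + (3)x²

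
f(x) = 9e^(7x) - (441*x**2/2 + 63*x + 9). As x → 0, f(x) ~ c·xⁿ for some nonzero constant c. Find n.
3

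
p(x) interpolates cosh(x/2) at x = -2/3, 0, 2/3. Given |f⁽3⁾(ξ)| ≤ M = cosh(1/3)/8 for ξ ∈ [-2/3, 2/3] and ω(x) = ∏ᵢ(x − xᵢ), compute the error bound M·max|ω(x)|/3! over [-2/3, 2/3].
sqrt(3)*cosh(1/3)/729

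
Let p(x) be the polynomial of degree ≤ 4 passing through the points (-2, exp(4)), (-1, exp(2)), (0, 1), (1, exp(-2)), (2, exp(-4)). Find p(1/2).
(-5 + 60*exp(2) + (-20*exp(2) + 90 + 3*exp(4))*exp(4))*exp(-4)/128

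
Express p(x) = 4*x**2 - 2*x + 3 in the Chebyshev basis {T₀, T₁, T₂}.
(5)T₀ + (-2)T₁ + (2)T₂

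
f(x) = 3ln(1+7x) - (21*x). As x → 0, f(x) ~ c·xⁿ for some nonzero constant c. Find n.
2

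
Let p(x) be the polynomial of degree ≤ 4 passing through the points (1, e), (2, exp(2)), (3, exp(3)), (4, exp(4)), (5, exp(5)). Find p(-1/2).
e*(-1540*exp(3) - 2772*e + 1155 + 315*exp(4) + 2970*exp(2))/128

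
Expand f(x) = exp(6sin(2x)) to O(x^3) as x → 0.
1 + 12*x + 72*x**2 + O(x**3)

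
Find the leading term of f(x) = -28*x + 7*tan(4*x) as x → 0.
448*x**3/3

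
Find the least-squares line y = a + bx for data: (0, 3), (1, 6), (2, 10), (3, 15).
a = 5/2, b = 4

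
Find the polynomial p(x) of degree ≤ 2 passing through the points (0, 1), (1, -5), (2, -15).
-2*x**2 - 4*x + 1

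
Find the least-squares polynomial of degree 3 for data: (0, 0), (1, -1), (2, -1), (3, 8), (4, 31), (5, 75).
1/18 + (-1/756)x + (-293/126)x² + (115/108)x³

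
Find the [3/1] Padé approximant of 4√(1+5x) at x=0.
(-125*x**3/16 + 75*x**2/4 + 45*x/2 + 4)/(25*x/8 + 1)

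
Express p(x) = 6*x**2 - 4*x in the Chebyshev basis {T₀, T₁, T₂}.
(3)T₀ + (-4)T₁ + (3)T₂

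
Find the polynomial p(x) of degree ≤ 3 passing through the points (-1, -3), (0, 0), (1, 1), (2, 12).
2*x**3 - x**2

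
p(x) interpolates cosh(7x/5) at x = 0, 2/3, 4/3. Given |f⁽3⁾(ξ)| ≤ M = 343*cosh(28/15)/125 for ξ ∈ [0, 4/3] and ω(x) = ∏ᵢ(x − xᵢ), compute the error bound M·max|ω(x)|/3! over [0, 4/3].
2744*sqrt(3)*cosh(28/15)/91125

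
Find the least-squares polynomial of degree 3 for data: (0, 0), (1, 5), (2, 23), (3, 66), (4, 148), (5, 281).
-1/63 + (578/189)x + (-1/9)x² + (58/27)x³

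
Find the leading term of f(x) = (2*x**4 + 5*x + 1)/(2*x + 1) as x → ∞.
x**3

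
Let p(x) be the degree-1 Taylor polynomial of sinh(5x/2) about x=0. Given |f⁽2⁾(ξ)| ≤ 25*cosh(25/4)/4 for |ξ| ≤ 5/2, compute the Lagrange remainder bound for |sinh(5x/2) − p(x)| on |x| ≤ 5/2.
625*cosh(25/4)/32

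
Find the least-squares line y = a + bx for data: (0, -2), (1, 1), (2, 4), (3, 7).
a = -2, b = 3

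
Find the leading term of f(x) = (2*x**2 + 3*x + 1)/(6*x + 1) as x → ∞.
x/3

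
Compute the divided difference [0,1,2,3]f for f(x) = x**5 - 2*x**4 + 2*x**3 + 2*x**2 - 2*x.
15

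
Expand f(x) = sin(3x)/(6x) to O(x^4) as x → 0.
1/2 - 3*x**2/4 + O(x**4)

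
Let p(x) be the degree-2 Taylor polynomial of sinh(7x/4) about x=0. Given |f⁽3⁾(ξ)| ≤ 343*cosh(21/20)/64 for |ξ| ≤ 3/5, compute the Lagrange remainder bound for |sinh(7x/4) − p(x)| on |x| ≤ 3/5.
3087*cosh(21/20)/16000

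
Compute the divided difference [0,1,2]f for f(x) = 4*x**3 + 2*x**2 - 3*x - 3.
14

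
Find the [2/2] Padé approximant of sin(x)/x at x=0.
(1 - 7*x**2/60)/(x**2/20 + 1)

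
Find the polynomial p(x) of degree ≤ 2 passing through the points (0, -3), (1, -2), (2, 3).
2*x**2 - x - 3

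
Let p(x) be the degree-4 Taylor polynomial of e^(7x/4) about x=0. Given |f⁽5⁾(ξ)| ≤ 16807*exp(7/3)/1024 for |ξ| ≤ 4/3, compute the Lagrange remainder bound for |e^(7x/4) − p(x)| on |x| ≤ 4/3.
16807*exp(7/3)/29160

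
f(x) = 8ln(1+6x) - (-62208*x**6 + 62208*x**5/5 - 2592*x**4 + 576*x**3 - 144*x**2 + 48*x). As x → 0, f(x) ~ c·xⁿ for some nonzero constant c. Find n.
7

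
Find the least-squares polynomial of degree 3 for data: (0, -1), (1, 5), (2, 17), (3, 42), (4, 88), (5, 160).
-17/18 + (3743/756)x + (-73/252)x² + (31/27)x³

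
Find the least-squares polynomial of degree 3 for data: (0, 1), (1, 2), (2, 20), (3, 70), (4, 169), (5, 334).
58/63 + (-242/189)x + (-8/63)x² + (74/27)x³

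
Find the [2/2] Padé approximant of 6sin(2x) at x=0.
12*x/(2*x**2/3 + 1)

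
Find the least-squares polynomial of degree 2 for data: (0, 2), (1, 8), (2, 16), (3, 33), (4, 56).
89/35 + (71/70)x + (43/14)x²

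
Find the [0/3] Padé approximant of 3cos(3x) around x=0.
3/(9*x**2/2 + 1)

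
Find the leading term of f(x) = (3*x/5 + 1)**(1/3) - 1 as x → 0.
x/5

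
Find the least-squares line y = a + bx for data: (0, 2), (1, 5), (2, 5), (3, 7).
a = 5/2, b = 3/2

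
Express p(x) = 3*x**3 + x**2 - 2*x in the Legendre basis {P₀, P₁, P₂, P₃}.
(1/3)P₀ + (-1/5)P₁ + (2/3)P₂ + (6/5)P₃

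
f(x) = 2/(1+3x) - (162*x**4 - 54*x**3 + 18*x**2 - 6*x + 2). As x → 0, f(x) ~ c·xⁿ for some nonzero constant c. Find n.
5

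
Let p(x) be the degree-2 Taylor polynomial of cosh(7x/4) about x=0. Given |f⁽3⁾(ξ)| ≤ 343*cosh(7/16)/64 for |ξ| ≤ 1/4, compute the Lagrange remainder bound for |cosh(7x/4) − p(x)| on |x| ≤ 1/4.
343*cosh(7/16)/24576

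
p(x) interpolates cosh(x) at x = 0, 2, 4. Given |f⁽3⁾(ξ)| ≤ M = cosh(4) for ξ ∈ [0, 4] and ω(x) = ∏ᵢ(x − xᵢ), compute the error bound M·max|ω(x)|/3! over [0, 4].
8*sqrt(3)*cosh(4)/27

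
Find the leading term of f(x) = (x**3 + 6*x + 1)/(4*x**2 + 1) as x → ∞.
x/4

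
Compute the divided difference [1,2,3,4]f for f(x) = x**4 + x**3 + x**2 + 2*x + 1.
11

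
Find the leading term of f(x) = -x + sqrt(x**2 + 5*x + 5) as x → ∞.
5/2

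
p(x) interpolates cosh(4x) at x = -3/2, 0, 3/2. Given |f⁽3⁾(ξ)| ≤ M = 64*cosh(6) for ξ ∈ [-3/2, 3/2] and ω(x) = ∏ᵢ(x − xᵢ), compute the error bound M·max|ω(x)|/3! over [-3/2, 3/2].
8*sqrt(3)*cosh(6)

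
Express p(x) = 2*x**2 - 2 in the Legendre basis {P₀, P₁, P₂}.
(-4/3)P₀ + (4/3)P₂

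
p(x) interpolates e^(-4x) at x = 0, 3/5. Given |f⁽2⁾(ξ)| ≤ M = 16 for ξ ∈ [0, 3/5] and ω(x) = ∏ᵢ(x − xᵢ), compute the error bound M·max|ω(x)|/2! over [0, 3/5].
18/25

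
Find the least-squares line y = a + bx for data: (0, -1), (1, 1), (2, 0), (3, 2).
a = -7/10, b = 4/5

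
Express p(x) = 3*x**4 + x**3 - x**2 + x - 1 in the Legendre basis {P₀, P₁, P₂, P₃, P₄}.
(-11/15)P₀ + (8/5)P₁ + (22/21)P₂ + (2/5)P₃ + (24/35)P₄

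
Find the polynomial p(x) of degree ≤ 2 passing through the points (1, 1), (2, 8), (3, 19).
2*x**2 + x - 2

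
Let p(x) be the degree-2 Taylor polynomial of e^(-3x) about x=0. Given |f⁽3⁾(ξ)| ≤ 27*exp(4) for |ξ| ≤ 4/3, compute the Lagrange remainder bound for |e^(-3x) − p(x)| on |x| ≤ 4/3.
32*exp(4)/3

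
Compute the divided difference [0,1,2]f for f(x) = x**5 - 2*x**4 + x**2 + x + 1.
2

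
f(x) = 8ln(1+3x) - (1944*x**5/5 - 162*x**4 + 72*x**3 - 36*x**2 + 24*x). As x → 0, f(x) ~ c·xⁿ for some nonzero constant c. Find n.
6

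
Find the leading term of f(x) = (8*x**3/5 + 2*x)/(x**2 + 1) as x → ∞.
8*x/5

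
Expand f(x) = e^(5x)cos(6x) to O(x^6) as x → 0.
1 + 5*x - 11*x**2/2 - 415*x**3/6 - 3479*x**4/24 - 1895*x**5/24 + O(x**6)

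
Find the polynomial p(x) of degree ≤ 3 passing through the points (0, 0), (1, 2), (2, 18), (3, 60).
2*x**3 + x**2 - x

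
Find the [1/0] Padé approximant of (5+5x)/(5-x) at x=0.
6*x/5 + 1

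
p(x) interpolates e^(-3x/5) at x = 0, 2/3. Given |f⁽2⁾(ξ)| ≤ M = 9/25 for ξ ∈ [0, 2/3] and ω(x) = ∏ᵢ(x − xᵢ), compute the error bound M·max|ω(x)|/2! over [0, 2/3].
1/50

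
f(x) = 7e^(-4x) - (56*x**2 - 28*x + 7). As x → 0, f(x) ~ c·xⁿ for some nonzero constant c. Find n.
3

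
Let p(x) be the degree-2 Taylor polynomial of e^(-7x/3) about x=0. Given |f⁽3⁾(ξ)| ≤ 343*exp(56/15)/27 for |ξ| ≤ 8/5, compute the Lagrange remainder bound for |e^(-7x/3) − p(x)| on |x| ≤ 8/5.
87808*exp(56/15)/10125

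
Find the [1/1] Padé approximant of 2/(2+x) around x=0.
1/(x/2 + 1)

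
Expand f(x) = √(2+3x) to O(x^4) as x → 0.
sqrt(2) + 3*sqrt(2)*x/4 - 9*sqrt(2)*x**2/32 + 27*sqrt(2)*x**3/128 + O(x**4)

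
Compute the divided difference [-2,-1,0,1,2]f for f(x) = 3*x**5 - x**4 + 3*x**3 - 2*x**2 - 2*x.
-1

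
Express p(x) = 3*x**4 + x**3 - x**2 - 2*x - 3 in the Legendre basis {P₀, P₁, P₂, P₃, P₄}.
(-41/15)P₀ + (-7/5)P₁ + (22/21)P₂ + (2/5)P₃ + (24/35)P₄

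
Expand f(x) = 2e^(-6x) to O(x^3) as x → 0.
2 - 12*x + 36*x**2 + O(x**3)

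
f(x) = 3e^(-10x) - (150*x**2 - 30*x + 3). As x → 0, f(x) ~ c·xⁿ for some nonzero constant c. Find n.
3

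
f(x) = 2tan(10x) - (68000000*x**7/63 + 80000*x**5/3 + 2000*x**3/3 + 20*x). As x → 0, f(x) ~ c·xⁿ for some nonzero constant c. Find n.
9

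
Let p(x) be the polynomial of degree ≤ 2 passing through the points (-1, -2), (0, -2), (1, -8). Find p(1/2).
-17/4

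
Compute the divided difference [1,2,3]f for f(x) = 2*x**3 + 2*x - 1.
12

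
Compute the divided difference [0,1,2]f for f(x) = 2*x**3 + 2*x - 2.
6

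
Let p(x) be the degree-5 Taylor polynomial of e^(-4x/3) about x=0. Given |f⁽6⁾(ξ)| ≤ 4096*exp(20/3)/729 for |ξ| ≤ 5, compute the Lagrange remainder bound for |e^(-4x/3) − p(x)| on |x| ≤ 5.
800000*exp(20/3)/6561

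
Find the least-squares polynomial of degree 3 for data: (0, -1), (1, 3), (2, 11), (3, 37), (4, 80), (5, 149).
-13/18 + (625/756)x + (55/63)x² + (107/108)x³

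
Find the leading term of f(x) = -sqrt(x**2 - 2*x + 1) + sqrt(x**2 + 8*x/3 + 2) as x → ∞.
7/3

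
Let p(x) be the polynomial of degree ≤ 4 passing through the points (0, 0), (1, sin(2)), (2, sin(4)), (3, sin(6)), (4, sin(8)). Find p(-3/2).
-693*sin(2)/32 + 1485*sin(4)/64 + 315*sin(8)/128 - 385*sin(6)/32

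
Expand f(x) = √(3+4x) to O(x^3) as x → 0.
sqrt(3) + 2*sqrt(3)*x/3 - 2*sqrt(3)*x**2/9 + O(x**3)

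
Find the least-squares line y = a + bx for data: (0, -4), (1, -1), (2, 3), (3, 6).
a = -41/10, b = 17/5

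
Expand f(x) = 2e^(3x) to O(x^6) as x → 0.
2 + 6*x + 9*x**2 + 9*x**3 + 27*x**4/4 + 81*x**5/20 + O(x**6)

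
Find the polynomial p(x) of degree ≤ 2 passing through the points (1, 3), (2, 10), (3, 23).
3*x**2 - 2*x + 2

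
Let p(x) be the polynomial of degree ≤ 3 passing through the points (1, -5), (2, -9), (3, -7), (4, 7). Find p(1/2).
-21/8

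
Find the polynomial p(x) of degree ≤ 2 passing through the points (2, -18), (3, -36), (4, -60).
-3*x**2 - 3*x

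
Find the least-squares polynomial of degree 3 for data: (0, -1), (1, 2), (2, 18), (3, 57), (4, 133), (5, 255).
-1 + (13/21)x + (15/28)x² + (23/12)x³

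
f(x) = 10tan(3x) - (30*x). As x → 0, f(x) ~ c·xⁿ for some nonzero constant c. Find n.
3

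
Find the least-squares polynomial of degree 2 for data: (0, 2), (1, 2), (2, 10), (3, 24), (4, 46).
68/35 + (-23/7)x + (25/7)x²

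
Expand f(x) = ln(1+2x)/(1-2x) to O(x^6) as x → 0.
2*x + 2*x**2 + 20*x**3/3 + 28*x**4/3 + 376*x**5/15 + O(x**6)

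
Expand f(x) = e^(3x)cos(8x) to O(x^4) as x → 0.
1 + 3*x - 55*x**2/2 - 183*x**3/2 + O(x**4)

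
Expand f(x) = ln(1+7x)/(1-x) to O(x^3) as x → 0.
7*x - 35*x**2/2 + O(x**3)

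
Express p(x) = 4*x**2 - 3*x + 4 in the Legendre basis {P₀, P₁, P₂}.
(16/3)P₀ + (-3)P₁ + (8/3)P₂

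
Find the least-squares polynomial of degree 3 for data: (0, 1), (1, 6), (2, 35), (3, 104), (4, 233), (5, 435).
67/63 + (-583/378)x + (895/252)x² + (305/108)x³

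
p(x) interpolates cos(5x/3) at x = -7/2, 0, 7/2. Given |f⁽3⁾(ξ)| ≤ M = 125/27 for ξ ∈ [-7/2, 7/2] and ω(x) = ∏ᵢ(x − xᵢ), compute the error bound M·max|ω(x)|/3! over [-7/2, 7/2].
42875*sqrt(3)/5832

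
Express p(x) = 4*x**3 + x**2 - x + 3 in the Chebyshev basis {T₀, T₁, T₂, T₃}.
(7/2)T₀ + (2)T₁ + (1/2)T₂ + T₃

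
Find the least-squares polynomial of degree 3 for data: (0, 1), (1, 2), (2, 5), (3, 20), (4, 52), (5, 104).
53/42 + (-95/252)x + (-2/3)x² + (35/36)x³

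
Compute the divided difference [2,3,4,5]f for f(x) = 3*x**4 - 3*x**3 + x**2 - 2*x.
39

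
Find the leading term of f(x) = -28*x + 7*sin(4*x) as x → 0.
-224*x**3/3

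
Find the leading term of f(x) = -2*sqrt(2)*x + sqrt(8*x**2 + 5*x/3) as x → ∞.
5*sqrt(2)/24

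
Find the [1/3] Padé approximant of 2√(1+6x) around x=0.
(21*x/2 + 2)/(27*x**3/8 - 9*x**2/4 + 9*x/4 + 1)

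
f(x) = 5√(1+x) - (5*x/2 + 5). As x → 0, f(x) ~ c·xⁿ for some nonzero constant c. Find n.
2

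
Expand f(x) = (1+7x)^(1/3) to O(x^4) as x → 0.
1 + 7*x/3 - 49*x**2/9 + 1715*x**3/81 + O(x**4)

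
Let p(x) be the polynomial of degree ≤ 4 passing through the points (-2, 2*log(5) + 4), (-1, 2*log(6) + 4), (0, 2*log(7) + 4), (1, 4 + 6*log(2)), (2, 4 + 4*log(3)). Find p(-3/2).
log(72*sqrt(2)*3**(1/32)*5**(35/64)*7**(29/32)/49) + 4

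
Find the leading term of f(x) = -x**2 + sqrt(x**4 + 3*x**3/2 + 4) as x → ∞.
3*x/4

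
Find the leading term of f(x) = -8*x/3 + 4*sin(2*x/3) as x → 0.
-16*x**3/81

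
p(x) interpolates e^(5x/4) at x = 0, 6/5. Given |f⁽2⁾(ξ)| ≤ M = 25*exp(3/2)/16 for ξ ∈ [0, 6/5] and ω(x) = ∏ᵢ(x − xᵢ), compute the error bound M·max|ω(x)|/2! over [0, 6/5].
9*exp(3/2)/32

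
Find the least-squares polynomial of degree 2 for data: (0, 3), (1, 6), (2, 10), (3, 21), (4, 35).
117/35 + (-27/70)x + (29/14)x²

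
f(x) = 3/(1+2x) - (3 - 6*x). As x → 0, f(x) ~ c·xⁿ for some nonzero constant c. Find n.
2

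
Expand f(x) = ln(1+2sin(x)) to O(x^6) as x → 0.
2*x - 2*x**2 + 7*x**3/3 - 10*x**4/3 + 61*x**5/12 + O(x**6)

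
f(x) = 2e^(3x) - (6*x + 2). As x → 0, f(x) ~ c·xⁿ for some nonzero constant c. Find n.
2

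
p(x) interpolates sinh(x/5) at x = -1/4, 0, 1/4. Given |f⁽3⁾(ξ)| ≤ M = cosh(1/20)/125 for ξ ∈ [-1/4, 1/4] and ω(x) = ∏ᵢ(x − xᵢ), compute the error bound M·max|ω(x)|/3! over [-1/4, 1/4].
sqrt(3)*cosh(1/20)/216000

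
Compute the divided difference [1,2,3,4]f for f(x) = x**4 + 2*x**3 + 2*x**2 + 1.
12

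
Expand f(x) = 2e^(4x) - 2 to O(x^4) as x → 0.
8*x + 16*x**2 + 64*x**3/3 + O(x**4)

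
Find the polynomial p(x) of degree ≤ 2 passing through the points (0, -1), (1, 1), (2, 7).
2*x**2 - 1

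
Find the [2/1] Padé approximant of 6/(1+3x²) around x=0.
6 - 18*x**2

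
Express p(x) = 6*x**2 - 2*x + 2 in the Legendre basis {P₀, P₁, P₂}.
(4)P₀ + (-2)P₁ + (4)P₂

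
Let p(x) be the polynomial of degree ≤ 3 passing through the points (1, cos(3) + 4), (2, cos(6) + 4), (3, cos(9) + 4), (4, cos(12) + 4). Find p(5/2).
9*cos(9)/16 - cos(12)/16 - cos(3)/16 + 9*cos(6)/16 + 4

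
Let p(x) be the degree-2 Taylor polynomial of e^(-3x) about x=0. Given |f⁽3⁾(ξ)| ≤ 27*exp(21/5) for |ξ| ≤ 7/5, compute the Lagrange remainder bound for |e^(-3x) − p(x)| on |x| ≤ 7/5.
3087*exp(21/5)/250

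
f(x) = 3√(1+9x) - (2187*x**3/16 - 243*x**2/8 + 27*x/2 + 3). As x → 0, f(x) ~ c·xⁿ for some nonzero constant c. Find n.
4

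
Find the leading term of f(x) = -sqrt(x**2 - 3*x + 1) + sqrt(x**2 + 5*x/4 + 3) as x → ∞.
17/8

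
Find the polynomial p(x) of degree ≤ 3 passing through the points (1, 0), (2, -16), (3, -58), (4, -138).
-2*x**3 - x**2 + x + 2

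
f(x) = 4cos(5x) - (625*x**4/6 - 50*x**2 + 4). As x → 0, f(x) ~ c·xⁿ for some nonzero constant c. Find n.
6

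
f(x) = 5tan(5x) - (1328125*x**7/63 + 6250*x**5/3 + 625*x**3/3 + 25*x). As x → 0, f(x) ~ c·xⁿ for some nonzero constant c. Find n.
9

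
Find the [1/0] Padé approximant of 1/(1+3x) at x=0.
1 - 3*x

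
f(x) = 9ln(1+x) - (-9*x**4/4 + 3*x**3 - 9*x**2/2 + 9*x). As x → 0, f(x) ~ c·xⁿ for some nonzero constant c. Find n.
5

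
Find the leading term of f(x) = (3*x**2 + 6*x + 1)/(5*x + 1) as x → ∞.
3*x/5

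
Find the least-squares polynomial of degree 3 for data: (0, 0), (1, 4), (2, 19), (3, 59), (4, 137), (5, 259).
11/42 + (61/252)x + (73/84)x² + (17/9)x³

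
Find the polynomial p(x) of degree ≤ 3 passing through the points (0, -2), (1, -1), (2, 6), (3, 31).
2*x**3 - 3*x**2 + 2*x - 2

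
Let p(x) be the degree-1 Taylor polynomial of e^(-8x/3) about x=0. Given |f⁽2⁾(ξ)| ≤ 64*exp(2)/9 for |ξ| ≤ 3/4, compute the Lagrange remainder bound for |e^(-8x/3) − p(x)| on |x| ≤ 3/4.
2*exp(2)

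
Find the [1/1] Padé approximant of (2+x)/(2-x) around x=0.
(x/2 + 1)/(1 - x/2)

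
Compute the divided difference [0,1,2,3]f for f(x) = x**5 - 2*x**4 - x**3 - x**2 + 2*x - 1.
12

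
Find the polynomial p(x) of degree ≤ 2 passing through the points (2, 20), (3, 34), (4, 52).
2*x**2 + 4*x + 4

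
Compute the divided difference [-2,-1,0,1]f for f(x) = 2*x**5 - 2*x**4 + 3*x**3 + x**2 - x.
17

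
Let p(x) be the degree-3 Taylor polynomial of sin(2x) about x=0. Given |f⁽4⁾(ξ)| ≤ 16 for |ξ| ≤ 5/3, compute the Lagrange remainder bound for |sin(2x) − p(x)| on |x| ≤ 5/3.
1250/243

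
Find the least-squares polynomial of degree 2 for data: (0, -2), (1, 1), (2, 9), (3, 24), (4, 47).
-59/35 + (-93/70)x + (47/14)x²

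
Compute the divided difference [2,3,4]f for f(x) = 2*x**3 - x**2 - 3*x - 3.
17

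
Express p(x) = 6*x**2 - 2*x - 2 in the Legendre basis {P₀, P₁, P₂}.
(-2)P₁ + (4)P₂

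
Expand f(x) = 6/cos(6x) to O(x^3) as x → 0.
6 + 108*x**2 + O(x**3)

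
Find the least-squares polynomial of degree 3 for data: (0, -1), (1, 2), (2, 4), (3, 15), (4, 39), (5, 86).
-20/21 + (325/63)x + (-11/3)x² + (11/9)x³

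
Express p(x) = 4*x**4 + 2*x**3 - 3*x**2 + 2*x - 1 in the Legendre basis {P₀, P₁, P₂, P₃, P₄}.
(-6/5)P₀ + (16/5)P₁ + (2/7)P₂ + (4/5)P₃ + (32/35)P₄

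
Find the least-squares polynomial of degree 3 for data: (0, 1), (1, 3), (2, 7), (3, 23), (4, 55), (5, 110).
8/7 + (5/3)x + (-39/28)x² + (13/12)x³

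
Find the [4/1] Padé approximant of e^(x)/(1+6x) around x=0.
(136033*x**4/3159480 + 65731*x**3/394935 + 26331*x**2/52658 + 131644*x/131645 + 1)/(789869*x/131645 + 1)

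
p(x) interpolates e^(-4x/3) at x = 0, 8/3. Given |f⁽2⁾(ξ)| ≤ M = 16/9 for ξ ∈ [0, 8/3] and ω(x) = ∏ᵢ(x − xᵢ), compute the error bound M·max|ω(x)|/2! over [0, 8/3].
128/81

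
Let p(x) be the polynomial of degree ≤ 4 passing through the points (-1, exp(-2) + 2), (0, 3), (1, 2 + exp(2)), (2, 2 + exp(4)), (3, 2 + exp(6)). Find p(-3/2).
(315 + (-180*exp(4) - 164 + 378*exp(2) + 35*exp(6))*exp(2))*exp(-2)/128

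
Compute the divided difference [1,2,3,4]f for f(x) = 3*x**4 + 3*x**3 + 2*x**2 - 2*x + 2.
33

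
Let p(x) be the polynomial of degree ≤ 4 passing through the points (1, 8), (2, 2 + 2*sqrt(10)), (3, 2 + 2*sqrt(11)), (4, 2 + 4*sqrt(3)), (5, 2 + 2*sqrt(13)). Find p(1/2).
-105*sqrt(10)/16 - 45*sqrt(3)/8 + 35*sqrt(13)/64 + 1073/64 + 189*sqrt(11)/32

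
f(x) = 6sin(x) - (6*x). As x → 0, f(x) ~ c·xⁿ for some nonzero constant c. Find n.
3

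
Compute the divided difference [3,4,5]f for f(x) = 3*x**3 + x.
36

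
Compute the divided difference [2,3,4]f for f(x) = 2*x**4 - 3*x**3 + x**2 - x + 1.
84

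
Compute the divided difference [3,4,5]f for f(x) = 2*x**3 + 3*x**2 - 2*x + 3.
27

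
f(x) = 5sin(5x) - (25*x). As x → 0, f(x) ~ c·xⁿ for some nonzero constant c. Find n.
3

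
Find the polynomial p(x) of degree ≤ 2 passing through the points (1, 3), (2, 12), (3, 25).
2*x**2 + 3*x - 2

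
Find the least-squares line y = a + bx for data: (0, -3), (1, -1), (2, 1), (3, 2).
a = -14/5, b = 17/10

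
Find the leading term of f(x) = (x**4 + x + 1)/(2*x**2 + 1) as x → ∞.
x**2/2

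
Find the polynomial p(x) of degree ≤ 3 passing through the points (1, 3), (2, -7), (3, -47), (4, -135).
-3*x**3 + 3*x**2 + 2*x + 1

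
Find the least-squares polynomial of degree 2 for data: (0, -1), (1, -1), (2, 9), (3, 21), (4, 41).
-7/5 + (-7/5)x + (3)x²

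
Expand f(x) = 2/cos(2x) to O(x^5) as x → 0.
2 + 4*x**2 + 20*x**4/3 + O(x**5)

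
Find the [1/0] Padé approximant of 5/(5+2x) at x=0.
1 - 2*x/5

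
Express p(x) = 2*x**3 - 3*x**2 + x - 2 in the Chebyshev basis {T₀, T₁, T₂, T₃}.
(-7/2)T₀ + (5/2)T₁ + (-3/2)T₂ + (1/2)T₃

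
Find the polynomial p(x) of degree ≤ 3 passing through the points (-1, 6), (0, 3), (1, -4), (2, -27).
-2*x**3 - 2*x**2 - 3*x + 3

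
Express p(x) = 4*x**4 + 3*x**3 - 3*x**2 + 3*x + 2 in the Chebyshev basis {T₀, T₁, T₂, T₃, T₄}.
(2)T₀ + (21/4)T₁ + (1/2)T₂ + (3/4)T₃ + (1/2)T₄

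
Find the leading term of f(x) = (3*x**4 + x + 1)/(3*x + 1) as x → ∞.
x**3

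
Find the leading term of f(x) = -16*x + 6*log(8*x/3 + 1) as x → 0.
-64*x**2/3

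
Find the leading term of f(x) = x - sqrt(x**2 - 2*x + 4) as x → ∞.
1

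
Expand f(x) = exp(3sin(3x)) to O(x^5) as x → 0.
1 + 9*x + 81*x**2/2 + 108*x**3 + 1215*x**4/8 + O(x**5)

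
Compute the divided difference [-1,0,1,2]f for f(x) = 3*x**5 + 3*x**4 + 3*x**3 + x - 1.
24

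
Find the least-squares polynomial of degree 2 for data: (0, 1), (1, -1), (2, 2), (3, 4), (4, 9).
23/35 + (-113/70)x + (13/14)x²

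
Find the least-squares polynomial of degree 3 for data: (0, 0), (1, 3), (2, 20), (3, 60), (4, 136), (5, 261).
-10/63 + (272/189)x + (31/126)x² + (107/54)x³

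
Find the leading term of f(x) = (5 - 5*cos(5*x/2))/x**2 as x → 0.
125/8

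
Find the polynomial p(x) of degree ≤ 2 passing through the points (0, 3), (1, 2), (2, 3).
x**2 - 2*x + 3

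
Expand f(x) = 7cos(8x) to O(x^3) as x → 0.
7 - 224*x**2 + O(x**3)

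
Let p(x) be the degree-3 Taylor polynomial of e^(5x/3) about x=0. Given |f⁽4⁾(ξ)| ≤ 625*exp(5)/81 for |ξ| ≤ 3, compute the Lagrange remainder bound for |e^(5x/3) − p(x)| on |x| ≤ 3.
625*exp(5)/24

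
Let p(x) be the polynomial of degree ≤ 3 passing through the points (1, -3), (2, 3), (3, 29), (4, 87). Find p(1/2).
-9/4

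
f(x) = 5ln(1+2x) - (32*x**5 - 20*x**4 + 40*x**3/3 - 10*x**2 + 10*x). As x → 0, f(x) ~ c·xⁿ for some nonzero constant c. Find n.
6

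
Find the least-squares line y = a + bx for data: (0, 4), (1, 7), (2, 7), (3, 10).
a = 43/10, b = 9/5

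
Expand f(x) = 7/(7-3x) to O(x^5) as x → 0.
1 + 3*x/7 + 9*x**2/49 + 27*x**3/343 + 81*x**4/2401 + O(x**5)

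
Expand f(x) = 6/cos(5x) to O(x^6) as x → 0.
6 + 75*x**2 + 3125*x**4/4 + O(x**6)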